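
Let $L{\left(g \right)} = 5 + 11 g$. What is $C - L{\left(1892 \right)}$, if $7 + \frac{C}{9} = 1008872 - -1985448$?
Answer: $26928000$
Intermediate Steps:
$C = 26948817$ ($C = -63 + 9 \left(1008872 - -1985448\right) = -63 + 9 \left(1008872 + 1985448\right) = -63 + 9 \cdot 2994320 = -63 + 26948880 = 26948817$)
$C - L{\left(1892 \right)} = 26948817 - \left(5 + 11 \cdot 1892\right) = 26948817 - \left(5 + 20812\right) = 26948817 - 20817 = 26928000$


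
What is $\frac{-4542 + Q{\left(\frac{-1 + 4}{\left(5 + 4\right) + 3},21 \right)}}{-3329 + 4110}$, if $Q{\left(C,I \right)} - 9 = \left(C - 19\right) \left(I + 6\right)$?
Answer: $- \frac{20157}{3124} \approx -6.4523$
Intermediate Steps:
$Q{\left(C,I \right)} = 9 + \left(-19 + C\right) \left(6 + I\right)$ ($Q{\left(C,I \right)} = 9 + \left(C - 19\right) \left(I + 6\right) = 9 + \left(-19 + C\right) \left(6 + I\right)$)
$\frac{-4542 + Q{\left(\frac{-1 + 4}{\left(5 + 4\right) + 3},21 \right)}}{-3329 + 4110} = \frac{-4542 + \left(-105 - 399 + 6 \frac{-1 + 4}{\left(5 + 4\right) + 3} + \frac{-1 + 4}{\left(5 + 4\right) + 3} \cdot 21\right)}{-3329 + 4110} = \frac{-4542 + \left(-105 - 399 + 6 \frac{3}{9 + 3} + \frac{3}{9 + 3} \cdot 21\right)}{781} = \left(-4542 + \left(-105 - 399 + 6 \cdot \frac{3}{12} + \frac{3}{12} \cdot 21\right)\right) \frac{1}{781} = \left(-4542 + \left(-105 - 399 + 6 \cdot 3 \cdot \frac{1}{12} + 3 \cdot \frac{1}{12} \cdot 21\right)\right) \frac{1}{781} = \left(-4542 + \left(-105 - 399 + 6 \cdot \frac{1}{4} + \frac{1}{4} \cdot 21\right)\right) \frac{1}{781} = \left(-4542 + \left(-105 - 399 + \frac{3}{2} + \frac{21}{4}\right)\right) \frac{1}{781} = \left(-4542 - \frac{1989}{4}\right) \frac{1}{781} = \left(- \frac{20157}{4}\right) \frac{1}{781} = - \frac{20157}{3124}$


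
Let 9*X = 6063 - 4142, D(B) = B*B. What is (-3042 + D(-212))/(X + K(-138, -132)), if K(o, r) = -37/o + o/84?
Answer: 60715998/307289 ≈ 197.59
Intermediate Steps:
D(B) = B²
K(o, r) = -37/o + o/84 (K(o, r) = -37/o + o*(1/84) = -37/o + o/84)
X = 1921/9 (X = (6063 - 4142)/9 = (⅑)*1921 = 1921/9 ≈ 213.44)
(-3042 + D(-212))/(X + K(-138, -132)) = (-3042 + (-212)²)/(1921/9 + (-37/(-138) + (1/84)*(-138))) = (-3042 + 44944)/(1921/9 + (-37*(-1/138) - 23/14)) = 41902/(1921/9 + (37/138 - 23/14)) = 41902/(1921/9 - 664/483) = 41902/(307289/1449) = 41902*(1449/307289) = 60715998/307289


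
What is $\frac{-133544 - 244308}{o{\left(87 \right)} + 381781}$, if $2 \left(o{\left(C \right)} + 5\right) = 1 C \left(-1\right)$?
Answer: $- \frac{755704}{763465} \approx -0.98983$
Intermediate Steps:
$o{\left(C \right)} = -5 - \frac{C}{2}$ ($o{\left(C \right)} = -5 + \frac{1 C \left(-1\right)}{2} = -5 + \frac{C \left(-1\right)}{2} = -5 + \frac{\left(-1\right) C}{2} = -5 - \frac{C}{2}$)
$\frac{-133544 - 244308}{o{\left(87 \right)} + 381781} = \frac{-133544 - 244308}{\left(-5 - \frac{87}{2}\right) + 381781} = \frac{-133544 - 244308}{- \frac{97}{2} + 381781} = - \frac{377852}{\frac{763465}{2}} = \left(-377852\right) \frac{2}{763465} = - \frac{755704}{763465}$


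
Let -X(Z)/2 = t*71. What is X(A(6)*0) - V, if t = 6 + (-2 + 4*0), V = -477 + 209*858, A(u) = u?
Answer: -179413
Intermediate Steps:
V = 178845 (V = -477 + 179322 = 178845)
t = 4 (t = 6 + (-2 + 0) = 6 - 2 = 4)
X(Z) = -568 (X(Z) = -8*71 = -2*284 = -568)
X(A(6)*0) - V = -568 - 1*178845 = -568 - 178845 = -179413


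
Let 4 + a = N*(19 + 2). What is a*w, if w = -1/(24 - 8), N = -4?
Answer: 11/2 ≈ 5.5000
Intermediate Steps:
w = -1/16 ≈ -0.062500
a = -88 (a = -4 - 4*(19 + 2) = -4 - 4*21 = -4 - 84 = -88)
a*w = -88*(-1/16) = 11/2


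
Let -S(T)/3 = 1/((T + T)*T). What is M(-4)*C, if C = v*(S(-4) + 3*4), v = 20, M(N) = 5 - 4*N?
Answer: 40005/8 ≈ 5000.6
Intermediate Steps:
S(T) = -3/(2*T²) (S(T) = -3/((T + T)*T) = -3/((2*T)*T) = -3*1/(2*T)/T = -3/(2*T²))
C = 1905/8 (C = 20*(-3/2/(-4)² + 3*4) = 20*(-3/2*1/16 + 12) = 20*(-3/32 + 12) = 20*(381/32) = 1905/8 ≈ 238.13)
M(-4)*C = (5 - 4*(-4))*(1905/8) = (5 + 16)*(1905/8) = 21*(1905/8) = 40005/8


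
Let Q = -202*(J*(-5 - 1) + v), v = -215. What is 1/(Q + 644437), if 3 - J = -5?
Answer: 1/697563 ≈ 1.4336e-6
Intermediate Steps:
J = 8 (J = 3 - 1*(-5) = 3 + 5 = 8)
Q = 53126 (Q = -202*(8*(-5 - 1) - 215) = -202*(8*(-6) - 215) = -202*(-48 - 215) = -202*(-263) = 53126)
1/(Q + 644437) = 1/(53126 + 644437) = 1/697563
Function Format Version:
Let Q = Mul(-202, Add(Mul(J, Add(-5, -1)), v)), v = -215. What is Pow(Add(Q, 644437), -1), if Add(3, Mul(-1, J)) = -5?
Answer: Rational(1, 697563) ≈ 1.4336e-6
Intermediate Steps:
J = 8 (J = Add(3, Mul(-1, -5)) = Add(3, 5) = 8)
Q = 53126 (Q = Mul(-202, Add(Mul(8, Add(-5, -1)), -215)) = Mul(-202, Add(Mul(8, -6), -215)) = Mul(-202, Add(-48, -215)) = Mul(-202, -263) = 53126)
Pow(Add(Q, 644437), -1) = Pow(Add(53126, 644437), -1) = Pow(697563, -1) = Rational(1, 697563)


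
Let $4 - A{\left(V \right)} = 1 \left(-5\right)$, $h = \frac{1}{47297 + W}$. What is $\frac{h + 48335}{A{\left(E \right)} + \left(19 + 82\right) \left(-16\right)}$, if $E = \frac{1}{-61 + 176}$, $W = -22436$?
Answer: $- \frac{1201656436}{39951627} \approx -30.078$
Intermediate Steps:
$E = \frac{1}{115} \approx 0.0086956$
$h = \frac{1}{24861}$ ($h = \frac{1}{47297 - 22436} = \frac{1}{24861} \approx 4.0224 \cdot 10^{-5}$)
$A{\left(V \right)} = 9$ ($A{\left(V \right)} = 4 - 1 \left(-5\right) = 4 - -5 = 4 + 5 = 9$)
$\frac{h + 48335}{A{\left(E \right)} + \left(19 + 82\right) \left(-16\right)} = \frac{\frac{1}{24861} + 48335}{9 + \left(19 + 82\right) \left(-16\right)} = \frac{1201656436}{24861 \left(9 + 101 \left(-16\right)\right)} = \frac{1201656436}{24861 \left(9 - 1616\right)} = \frac{1201656436}{24861 \left(-1607\right)} = \frac{1201656436}{24861} \left(- \frac{1}{1607}\right) = - \frac{1201656436}{39951627}$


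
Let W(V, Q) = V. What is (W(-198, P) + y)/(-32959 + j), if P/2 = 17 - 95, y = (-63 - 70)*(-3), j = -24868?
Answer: -201/57827 ≈ -0.0034759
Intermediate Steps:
y = 399 (y = -133*(-3) = 399)
P = -156 (P = 2*(17 - 95) = 2*(-78) = -156)
(W(-198, P) + y)/(-32959 + j) = (-198 + 399)/(-32959 - 24868) = 201/(-57827) = 201*(-1/57827) = -201/57827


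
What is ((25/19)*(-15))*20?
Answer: -7500/19 ≈ -394.74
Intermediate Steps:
((25/19)*(-15))*20 = -375/19*20 = -7500/19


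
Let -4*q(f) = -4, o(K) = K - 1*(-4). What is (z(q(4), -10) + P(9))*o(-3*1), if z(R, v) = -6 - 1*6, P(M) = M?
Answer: -3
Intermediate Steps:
o(K) = 4 + K (o(K) = K + 4 = 4 + K)
q(f) = 1 (q(f) = -¼*(-4) = 1)
z(R, v) = -12 (z(R, v) = -6 - 6 = -12)
(z(q(4), -10) + P(9))*o(-3*1) = (-12 + 9)*(4 - 3*1) = -3*(4 - 3) = -3*1 = -3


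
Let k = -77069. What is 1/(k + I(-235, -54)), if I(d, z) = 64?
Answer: -1/77005 ≈ -1.2986e-5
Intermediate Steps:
1/(k + I(-235, -54)) = 1/(-77069 + 64) = 1/(-77005) = -1/77005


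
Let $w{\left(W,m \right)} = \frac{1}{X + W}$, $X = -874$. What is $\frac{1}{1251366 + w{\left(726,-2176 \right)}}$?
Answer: $\frac{148}{185202167} \approx 7.9913 \cdot 10^{-7}$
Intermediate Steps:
$w{\left(W,m \right)} = \frac{1}{-874 + W}$
$\frac{1}{1251366 + w{\left(726,-2176 \right)}} = \frac{1}{1251366 + \frac{1}{-874 + 726}} = \frac{1}{1251366 + \frac{1}{-148}} = \frac{1}{1251366 - \frac{1}{148}} = \frac{1}{\frac{185202167}{148}} = \frac{148}{185202167}$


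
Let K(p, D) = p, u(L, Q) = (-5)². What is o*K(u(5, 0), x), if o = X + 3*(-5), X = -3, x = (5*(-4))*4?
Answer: -450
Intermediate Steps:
u(L, Q) = 25
x = -80 (x = -20*4 = -80)
o = -18 (o = -3 + 3*(-5) = -3 - 15 = -18)
o*K(u(5, 0), x) = -18*25 = -450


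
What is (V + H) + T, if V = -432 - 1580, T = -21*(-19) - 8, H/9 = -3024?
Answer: -28837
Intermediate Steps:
H = -27216 (H = 9*(-3024) = -27216)
T = 391 (T = 399 - 8 = 391)
V = -2012
(V + H) + T = (-2012 - 27216) + 391 = -29228 + 391 = -28837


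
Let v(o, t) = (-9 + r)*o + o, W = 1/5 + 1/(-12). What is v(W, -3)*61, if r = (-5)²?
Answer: 7259/60 ≈ 120.98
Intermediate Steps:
r = 25
W = 7/60 (W = 1*(⅕) + 1*(-1/12) = ⅕ - 1/12 = 7/60 ≈ 0.11667)
v(o, t) = 17*o (v(o, t) = (-9 + 25)*o + o = 16*o + o = 17*o)
v(W, -3)*61 = (17*(7/60))*61 = (119/60)*61 = 7259/60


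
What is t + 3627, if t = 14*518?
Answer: 10879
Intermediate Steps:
t = 7252
t + 3627 = 7252 + 3627 = 10879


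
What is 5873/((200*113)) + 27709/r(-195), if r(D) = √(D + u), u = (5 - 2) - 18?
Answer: 5873/22600 - 27709*I*√210/210 ≈ 0.25987 - 1912.1*I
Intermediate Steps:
u = -15 (u = 3 - 18 = -15)
r(D) = √(-15 + D) (r(D) = √(D - 15) = √(-15 + D))
5873/((200*113)) + 27709/r(-195) = 5873/((200*113)) + 27709/(√(-15 - 195)) = 5873/22600 + 27709/(√(-210)) = 5873*(1/22600) + 27709/((I*√210)) = 5873/22600 + 27709*(-I*√210/210) = 5873/22600 - 27709*I*√210/210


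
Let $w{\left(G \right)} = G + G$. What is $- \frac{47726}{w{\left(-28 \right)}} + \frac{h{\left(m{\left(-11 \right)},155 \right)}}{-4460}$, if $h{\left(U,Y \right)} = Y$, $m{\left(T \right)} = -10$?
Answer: $\frac{190044}{223} \approx 852.21$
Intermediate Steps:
$w{\left(G \right)} = 2 G$
$- \frac{47726}{w{\left(-28 \right)}} + \frac{h{\left(m{\left(-11 \right)},155 \right)}}{-4460} = - \frac{47726}{2 \left(-28\right)} + \frac{155}{-4460} = - \frac{47726}{-56} + 155 \left(- \frac{1}{4460}\right) = \left(-47726\right) \left(- \frac{1}{56}\right) - \frac{31}{892} = \frac{3409}{4} - \frac{31}{892} = \frac{190044}{223}$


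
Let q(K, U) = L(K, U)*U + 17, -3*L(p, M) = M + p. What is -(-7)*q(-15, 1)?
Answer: 455/3 ≈ 151.67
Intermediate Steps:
L(p, M) = -M/3 - p/3 (L(p, M) = -(M + p)/3 = -M/3 - p/3)
q(K, U) = 17 + U*(-K/3 - U/3) (q(K, U) = (-U/3 - K/3)*U + 17 = (-K/3 - U/3)*U + 17 = U*(-K/3 - U/3) + 17 = 17 + U*(-K/3 - U/3))
-(-7)*q(-15, 1) = -(-7)*(17 - ⅓*1*(-15 + 1)) = -(-7)*(17 - ⅓*1*(-14)) = -(-7)*(17 + 14/3) = -(-7)*65/3 = -1*(-455/3) = 455/3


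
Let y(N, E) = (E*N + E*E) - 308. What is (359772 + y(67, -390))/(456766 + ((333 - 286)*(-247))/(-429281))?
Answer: 208387592954/196080976855 ≈ 1.0628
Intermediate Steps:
y(N, E) = -308 + E**2 + E*N (y(N, E) = (E*N + E**2) - 308 = (E**2 + E*N) - 308 = -308 + E**2 + E*N)
(359772 + y(67, -390))/(456766 + ((333 - 286)*(-247))/(-429281)) = (359772 + (-308 + (-390)**2 - 390*67))/(456766 + ((333 - 286)*(-247))/(-429281)) = (359772 + (-308 + 152100 - 26130))/(456766 + (47*(-247))*(-1/429281)) = (359772 + 125662)/(456766 - 11609*(-1/429281)) = 485434/(456766 + 11609/429281) = 485434/(196080976855/429281) = 485434*(429281/196080976855) = 208387592954/196080976855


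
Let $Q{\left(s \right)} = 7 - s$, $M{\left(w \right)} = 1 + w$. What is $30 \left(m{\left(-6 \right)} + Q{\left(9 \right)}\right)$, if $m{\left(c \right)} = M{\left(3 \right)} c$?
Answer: $-780$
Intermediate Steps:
$m{\left(c \right)} = 4 c$ ($m{\left(c \right)} = \left(1 + 3\right) c = 4 c$)
$30 \left(m{\left(-6 \right)} + Q{\left(9 \right)}\right) = 30 \left(4 \left(-6\right) + \left(7 - 9\right)\right) = 30 \left(-24 + \left(7 - 9\right)\right) = 30 \left(-24 - 2\right) = 30 \left(-26\right) = -780$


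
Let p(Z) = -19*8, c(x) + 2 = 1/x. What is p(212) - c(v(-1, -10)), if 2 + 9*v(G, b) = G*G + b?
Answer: -1641/11 ≈ -149.18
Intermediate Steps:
v(G, b) = -2/9 + b/9 + G**2/9 (v(G, b) = -2/9 + (G*G + b)/9 = -2/9 + (G**2 + b)/9 = -2/9 + (b + G**2)/9 = -2/9 + (b/9 + G**2/9) = -2/9 + b/9 + G**2/9)
c(x) = -2 + 1/x
p(Z) = -152
p(212) - c(v(-1, -10)) = -152 - (-2 + 1/(-2/9 + (1/9)*(-10) + (1/9)*(-1)**2)) = -152 - (-2 + 1/(-2/9 - 10/9 + (1/9)*1)) = -152 - (-2 + 1/(-2/9 - 10/9 + 1/9)) = -152 - (-2 + 1/(-11/9)) = -152 - (-2 - 9/11) = -152 - 1*(-31/11) = -152 + 31/11 = -1641/11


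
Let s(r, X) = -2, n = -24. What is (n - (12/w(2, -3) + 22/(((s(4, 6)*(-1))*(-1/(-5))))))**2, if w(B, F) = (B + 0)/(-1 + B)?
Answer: 7225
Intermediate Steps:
w(B, F) = B/(-1 + B)
(n - (12/w(2, -3) + 22/(((s(4, 6)*(-1))*(-1/(-5))))))**2 = (-24 - (12/((2/(-1 + 2))) + 22/(((-2*(-1))*(-1/(-5))))))**2 = (-24 - (12/((2/1)) + 22/((2*(-1*(-1/5))))))**2 = (-24 - (12/((2*1)) + 22/((2*(1/5)))))**2 = (-24 - (12/2 + 22/(2/5)))**2 = (-24 - (12*(1/2) + 22*(5/2)))**2 = (-24 - (6 + 55))**2 = (-24 - 1*61)**2 = (-24 - 61)**2 = (-85)**2 = 7225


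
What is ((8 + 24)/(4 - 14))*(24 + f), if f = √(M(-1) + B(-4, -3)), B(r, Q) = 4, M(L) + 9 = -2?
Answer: -384/5 - 16*I*√7/5 ≈ -76.8 - 8.4664*I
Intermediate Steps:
M(L) = -11 (M(L) = -9 - 2 = -11)
f = I*√7 (f = √(-11 + 4) = √(-7) = I*√7 ≈ 2.6458*I)
((8 + 24)/(4 - 14))*(24 + f) = ((8 + 24)/(4 - 14))*(24 + I*√7) = (32/(-10))*(24 + I*√7) = (32*(-⅒))*(24 + I*√7) = -16*(24 + I*√7)/5 = -384/5 - 16*I*√7/5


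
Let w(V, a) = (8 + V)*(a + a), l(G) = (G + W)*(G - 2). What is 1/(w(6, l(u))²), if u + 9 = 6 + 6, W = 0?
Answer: 1/7056 ≈ 0.00014172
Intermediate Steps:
u = 3 (u = -9 + (6 + 6) = -9 + 12 = 3)
l(G) = G*(-2 + G) (l(G) = (G + 0)*(G - 2) = G*(-2 + G))
w(V, a) = 2*a*(8 + V) (w(V, a) = (8 + V)*(2*a) = 2*a*(8 + V))
1/(w(6, l(u))²) = 1/((2*(3*(-2 + 3))*(8 + 6))²) = 1/((2*(3*1)*14)²) = 1/((2*3*14)²) = 1/(84²) = 1/7056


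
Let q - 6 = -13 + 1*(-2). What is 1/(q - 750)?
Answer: -1/759 ≈ -0.0013175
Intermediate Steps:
q = -9 (q = 6 + (-13 + 1*(-2)) = 6 + (-13 - 2) = 6 - 15 = -9)
1/(q - 750) = 1/(-9 - 750) = 1/(-759) = -1/759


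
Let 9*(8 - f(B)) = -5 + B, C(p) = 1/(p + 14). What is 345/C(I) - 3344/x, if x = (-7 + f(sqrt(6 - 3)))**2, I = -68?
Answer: -747850806/37249 - 7584192*sqrt(3)/37249 ≈ -20430.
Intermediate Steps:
C(p) = 1/(14 + p)
f(B) = 77/9 - B/9 (f(B) = 8 - (-5 + B)/9 = 8 + (5/9 - B/9) = 77/9 - B/9)
x = (14/9 - sqrt(3)/9)**2 (x = (-7 + (77/9 - sqrt(6 - 3)/9))**2 = (-7 + (77/9 - sqrt(3)/9))**2 = (14/9 - sqrt(3)/9)**2 ≈ 1.8581)
345/C(I) - 3344/x = 345/(1/(14 - 68)) - 3344*81/(14 - sqrt(3))**2 = 345/(1/(-54)) - 270864/(14 - sqrt(3))**2 = 345/(-1/54) - 270864/(14 - sqrt(3))**2 = 345*(-54) - 270864/(14 - sqrt(3))**2 = -18630 - 270864/(14 - sqrt(3))**2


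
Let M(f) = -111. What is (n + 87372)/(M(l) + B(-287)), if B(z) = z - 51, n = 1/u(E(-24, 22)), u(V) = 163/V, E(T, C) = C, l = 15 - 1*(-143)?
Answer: -14241658/73187 ≈ -194.59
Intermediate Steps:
l = 158 (l = 15 + 143 = 158)
n = 22/163 (n = 1/(163/22) = 22/163 ≈ 0.13497)
B(z) = -51 + z
(n + 87372)/(M(l) + B(-287)) = (22/163 + 87372)/(-111 + (-51 - 287)) = 14241658/(163*(-111 - 338)) = (14241658/163)/(-449) = (14241658/163)*(-1/449) = -14241658/73187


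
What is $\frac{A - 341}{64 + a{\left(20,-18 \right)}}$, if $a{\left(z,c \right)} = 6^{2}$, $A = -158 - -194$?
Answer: $- \frac{61}{20} \approx -3.05$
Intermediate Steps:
$A = 36$ ($A = -158 + 194 = 36$)
$a{\left(z,c \right)} = 36$
$\frac{A - 341}{64 + a{\left(20,-18 \right)}} = \frac{36 - 341}{64 + 36} = - \frac{305}{100} = \left(-305\right) \frac{1}{100} = - \frac{61}{20}$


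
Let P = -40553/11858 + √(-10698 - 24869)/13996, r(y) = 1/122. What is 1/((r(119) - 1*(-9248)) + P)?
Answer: 236874338150708737211040/2189805737746104260265329687 - 1830739299991756*I*√35567/2189805737746104260265329687 ≈ 0.00010817 - 1.5767e-10*I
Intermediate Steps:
r(y) = 1/122
P = -40553/11858 + I*√35567/13996 (P = -40553*1/11858 + √(-35567)*(1/13996) = -40553/11858 + (I*√35567)*(1/13996) = -40553/11858 + I*√35567/13996 ≈ -3.4199 + 0.013475*I)
1/((r(119) - 1*(-9248)) + P) = 1/((1/122 - 1*(-9248)) + (-40553/11858 + I*√35567/13996)) = 1/((1/122 + 9248) + (-40553/11858 + I*√35567/13996)) = 1/(1128257/122 + (-40553/11858 + I*√35567/13996)) = 1/(3343481010/361669 + I*√35567/13996)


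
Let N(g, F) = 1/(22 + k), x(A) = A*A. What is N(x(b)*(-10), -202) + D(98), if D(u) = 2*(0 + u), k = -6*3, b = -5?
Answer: 785/4 ≈ 196.25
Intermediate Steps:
k = -18
x(A) = A**2
D(u) = 2*u
N(g, F) = 1/4 (N(g, F) = 1/(22 - 18) = 1/4)
N(x(b)*(-10), -202) + D(98) = 1/4 + 2*98 = 1/4 + 196 = 785/4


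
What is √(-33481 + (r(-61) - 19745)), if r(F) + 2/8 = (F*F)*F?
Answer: I*√1120829/2 ≈ 529.35*I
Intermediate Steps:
r(F) = -¼ + F³ (r(F) = -¼ + (F*F)*F = -¼ + F²*F = -¼ + F³)
√(-33481 + (r(-61) - 19745)) = √(-33481 + ((-¼ + (-61)³) - 19745)) = √(-33481 + ((-¼ - 226981) - 19745)) = √(-33481 + (-907925/4 - 19745)) = √(-33481 - 986905/4) = √(-1120829/4) = I*√1120829/2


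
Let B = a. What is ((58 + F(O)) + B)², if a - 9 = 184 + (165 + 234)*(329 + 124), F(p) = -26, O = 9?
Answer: 32750864784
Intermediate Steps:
a = 180940 (a = 9 + (184 + (165 + 234)*(329 + 124)) = 9 + (184 + 399*453) = 9 + (184 + 180747) = 9 + 180931 = 180940)
B = 180940
((58 + F(O)) + B)² = ((58 - 26) + 180940)² = (32 + 180940)² = 180972² = 32750864784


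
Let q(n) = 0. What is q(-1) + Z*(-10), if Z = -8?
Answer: 80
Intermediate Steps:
q(-1) + Z*(-10) = 0 - 8*(-10) = 0 + 80 = 80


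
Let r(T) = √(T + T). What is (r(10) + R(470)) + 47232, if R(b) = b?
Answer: 47702 + 2*√5 ≈ 47707.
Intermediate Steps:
r(T) = √2*√T (r(T) = √(2*T) = √2*√T)
(r(10) + R(470)) + 47232 = (√2*√10 + 470) + 47232 = (2*√5 + 470) + 47232 = (470 + 2*√5) + 47232 = 47702 + 2*√5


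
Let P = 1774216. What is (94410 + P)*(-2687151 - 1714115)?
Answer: -8224320080516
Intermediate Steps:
(94410 + P)*(-2687151 - 1714115) = (94410 + 1774216)*(-2687151 - 1714115) = 1868626*(-4401266) = -8224320080516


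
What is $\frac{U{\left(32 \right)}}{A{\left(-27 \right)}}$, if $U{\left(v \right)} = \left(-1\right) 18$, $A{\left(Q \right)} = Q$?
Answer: $\frac{2}{3} \approx 0.66667$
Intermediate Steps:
$U{\left(v \right)} = -18$
$\frac{U{\left(32 \right)}}{A{\left(-27 \right)}} = - \frac{18}{-27} = \left(-18\right) \left(- \frac{1}{27}\right) = \frac{2}{3}$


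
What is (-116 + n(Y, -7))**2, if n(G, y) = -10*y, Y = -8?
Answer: 2116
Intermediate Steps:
(-116 + n(Y, -7))**2 = (-116 - 10*(-7))**2 = (-116 + 70)**2 = (-46)**2 = 2116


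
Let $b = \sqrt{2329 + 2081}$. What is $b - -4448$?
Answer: $4448 + 21 \sqrt{10} \approx 4514.4$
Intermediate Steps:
$b = 21 \sqrt{10}$ ($b = \sqrt{4410} = 21 \sqrt{10} \approx 66.408$)
$b - -4448 = 21 \sqrt{10} - -4448 = 21 \sqrt{10} + 4448 = 4448 + 21 \sqrt{10}$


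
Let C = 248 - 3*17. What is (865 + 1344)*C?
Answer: 435173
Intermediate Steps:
C = 197 (C = 248 - 51 = 197)
(865 + 1344)*C = (865 + 1344)*197 = 2209*197 = 435173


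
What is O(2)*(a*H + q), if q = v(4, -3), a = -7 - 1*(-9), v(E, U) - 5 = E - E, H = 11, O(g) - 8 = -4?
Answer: 108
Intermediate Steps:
O(g) = 4 (O(g) = 8 - 4 = 4)
v(E, U) = 5 (v(E, U) = 5 + (E - E) = 5 + 0 = 5)
a = 2 (a = -7 + 9 = 2)
q = 5
O(2)*(a*H + q) = 4*(2*11 + 5) = 4*(22 + 5) = 4*27 = 108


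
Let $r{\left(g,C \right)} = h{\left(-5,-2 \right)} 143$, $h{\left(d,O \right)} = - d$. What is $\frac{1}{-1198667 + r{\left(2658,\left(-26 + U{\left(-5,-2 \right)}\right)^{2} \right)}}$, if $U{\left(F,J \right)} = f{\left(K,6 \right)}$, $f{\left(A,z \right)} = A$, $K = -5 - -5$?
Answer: $- \frac{1}{1197952} \approx -8.3476 \cdot 10^{-7}$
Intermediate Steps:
$K = 0$ ($K = -5 + 5 = 0$)
$U{\left(F,J \right)} = 0$
$r{\left(g,C \right)} = 715$ ($r{\left(g,C \right)} = \left(-1\right) \left(-5\right) 143 = 5 \cdot 143 = 715$)
$\frac{1}{-1198667 + r{\left(2658,\left(-26 + U{\left(-5,-2 \right)}\right)^{2} \right)}} = \frac{1}{-1198667 + 715} = \frac{1}{-1197952} = - \frac{1}{1197952}$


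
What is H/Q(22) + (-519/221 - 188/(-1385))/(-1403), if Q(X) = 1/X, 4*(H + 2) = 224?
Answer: 510172136207/429437255 ≈ 1188.0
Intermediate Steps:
H = 54 (H = -2 + (¼)*224 = -2 + 56 = 54)
Q(X) = 1/X
H/Q(22) + (-519/221 - 188/(-1385))/(-1403) = 54/(1/22) + (-519/221 - 188/(-1385))/(-1403) = 54/(1/22) + (-519*1/221 - 188*(-1/1385))*(-1/1403) = 54*22 + (-519/221 + 188/1385)*(-1/1403) = 1188 - 677267/306085*(-1/1403) = 1188 + 677267/429437255 = 510172136207/429437255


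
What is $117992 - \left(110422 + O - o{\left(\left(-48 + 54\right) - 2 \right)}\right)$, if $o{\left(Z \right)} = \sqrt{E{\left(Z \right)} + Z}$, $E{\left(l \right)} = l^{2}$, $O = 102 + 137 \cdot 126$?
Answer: $-9794 + 2 \sqrt{5} \approx -9789.5$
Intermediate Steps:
$O = 17364$ ($O = 102 + 17262 = 17364$)
$o{\left(Z \right)} = \sqrt{Z + Z^{2}}$ ($o{\left(Z \right)} = \sqrt{Z^{2} + Z} = \sqrt{Z + Z^{2}}$)
$117992 - \left(110422 + O - o{\left(\left(-48 + 54\right) - 2 \right)}\right) = 117992 + \left(\sqrt{\left(\left(-48 + 54\right) - 2\right) \left(1 + \left(\left(-48 + 54\right) - 2\right)\right)} - \left(\left(17364 + 45351\right) + 65071\right)\right) = 117992 + \left(\sqrt{\left(6 - 2\right) \left(1 + \left(6 - 2\right)\right)} - \left(62715 + 65071\right)\right) = 117992 + \left(\sqrt{4 \left(1 + 4\right)} - 127786\right) = 117992 - \left(127786 - \sqrt{4 \cdot 5}\right) = 117992 - \left(127786 - \sqrt{20}\right) = 117992 - \left(127786 - 2 \sqrt{5}\right) = -9794 + 2 \sqrt{5}$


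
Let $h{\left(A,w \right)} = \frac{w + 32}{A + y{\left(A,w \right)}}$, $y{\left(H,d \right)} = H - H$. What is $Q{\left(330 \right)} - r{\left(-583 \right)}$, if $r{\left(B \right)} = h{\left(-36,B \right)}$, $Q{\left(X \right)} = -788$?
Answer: $- \frac{28919}{36} \approx -803.31$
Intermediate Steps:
$y{\left(H,d \right)} = 0$
$h{\left(A,w \right)} = \frac{32 + w}{A}$ ($h{\left(A,w \right)} = \frac{w + 32}{A + 0} = \frac{32 + w}{A}$)
$r{\left(B \right)} = - \frac{8}{9} - \frac{B}{36}$ ($r{\left(B \right)} = \frac{32 + B}{-36} = - \frac{32 + B}{36} = - \frac{8}{9} - \frac{B}{36}$)
$Q{\left(330 \right)} - r{\left(-583 \right)} = -788 - \left(- \frac{8}{9} - - \frac{583}{36}\right) = -788 - \left(- \frac{8}{9} + \frac{583}{36}\right) = -788 - \frac{551}{36} = - \frac{28919}{36}$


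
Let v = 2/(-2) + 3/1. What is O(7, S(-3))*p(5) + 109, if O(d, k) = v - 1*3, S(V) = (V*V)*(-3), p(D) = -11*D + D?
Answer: 159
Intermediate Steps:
v = 2 (v = 2*(-½) + 3*1 = -1 + 3 = 2)
p(D) = -10*D
S(V) = -3*V² (S(V) = V²*(-3) = -3*V²)
O(d, k) = -1 (O(d, k) = 2 - 1*3 = 2 - 3 = -1)
O(7, S(-3))*p(5) + 109 = -(-10)*5 + 109 = -1*(-50) + 109 = 50 + 109 = 159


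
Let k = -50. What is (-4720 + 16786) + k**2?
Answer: 14566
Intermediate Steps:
(-4720 + 16786) + k**2 = (-4720 + 16786) + (-50)**2 = 12066 + 2500 = 14566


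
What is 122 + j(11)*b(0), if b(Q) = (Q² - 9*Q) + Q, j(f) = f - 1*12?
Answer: 122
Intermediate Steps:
j(f) = -12 + f (j(f) = f - 12 = -12 + f)
b(Q) = Q² - 8*Q
122 + j(11)*b(0) = 122 + (-12 + 11)*(0*(-8 + 0)) = 122 - 0*(-8) = 122 - 1*0 = 122 + 0 = 122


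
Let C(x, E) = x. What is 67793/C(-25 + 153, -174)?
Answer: 67793/128 ≈ 529.63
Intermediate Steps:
67793/C(-25 + 153, -174) = 67793/(-25 + 153) = 67793/128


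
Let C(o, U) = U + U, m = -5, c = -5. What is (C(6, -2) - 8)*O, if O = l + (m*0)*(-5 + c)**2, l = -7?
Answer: 84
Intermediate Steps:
C(o, U) = 2*U
O = -7 (O = -7 + (-5*0)*(-5 - 5)**2 = -7 + 0*(-10)**2 = -7 + 0*100 = -7 + 0 = -7)
(C(6, -2) - 8)*O = (2*(-2) - 8)*(-7) = (-4 - 8)*(-7) = -12*(-7) = 84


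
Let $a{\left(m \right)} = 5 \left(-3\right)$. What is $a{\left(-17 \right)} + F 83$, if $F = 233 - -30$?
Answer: $21814$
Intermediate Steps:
$a{\left(m \right)} = -15$
$F = 263$ ($F = 233 + 30 = 263$)
$a{\left(-17 \right)} + F 83 = -15 + 263 \cdot 83 = -15 + 21829 = 21814$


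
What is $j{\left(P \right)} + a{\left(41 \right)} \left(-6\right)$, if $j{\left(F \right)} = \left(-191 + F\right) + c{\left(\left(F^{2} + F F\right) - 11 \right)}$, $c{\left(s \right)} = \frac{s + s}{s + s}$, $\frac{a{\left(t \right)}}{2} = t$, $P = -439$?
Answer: $-1121$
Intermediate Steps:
$a{\left(t \right)} = 2 t$
$c{\left(s \right)} = 1$ ($c{\left(s \right)} = \frac{2 s}{2 s} = 2 s \frac{1}{2 s} = 1$)
$j{\left(F \right)} = -190 + F$ ($j{\left(F \right)} = \left(-191 + F\right) + 1 = -190 + F$)
$j{\left(P \right)} + a{\left(41 \right)} \left(-6\right) = \left(-190 - 439\right) + 2 \cdot 41 \left(-6\right) = -629 + 82 \left(-6\right) = -629 - 492 = -1121$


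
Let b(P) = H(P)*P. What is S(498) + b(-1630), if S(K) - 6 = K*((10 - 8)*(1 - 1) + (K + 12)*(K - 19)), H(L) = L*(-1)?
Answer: 118999526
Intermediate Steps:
H(L) = -L
b(P) = -P**2 (b(P) = (-P)*P = -P**2)
S(K) = 6 + K*(-19 + K)*(12 + K) (S(K) = 6 + K*((10 - 8)*(1 - 1) + (K + 12)*(K - 19)) = 6 + K*(2*0 + (12 + K)*(-19 + K)) = 6 + K*(0 + (-19 + K)*(12 + K)) = 6 + K*((-19 + K)*(12 + K)) = 6 + K*(-19 + K)*(12 + K))
S(498) + b(-1630) = (6 + 498**3 - 228*498 - 7*498**2) - 1*(-1630)**2 = (6 + 123505992 - 113544 - 7*248004) - 1*2656900 = (6 + 123505992 - 113544 - 1736028) - 2656900 = 121656426 - 2656900 = 118999526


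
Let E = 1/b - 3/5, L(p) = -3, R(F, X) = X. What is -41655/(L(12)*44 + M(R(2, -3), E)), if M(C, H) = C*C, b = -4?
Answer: 13885/41 ≈ 338.66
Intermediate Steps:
E = -17/20 (E = 1/(-4) - 3/5 = 1*(-¼) - 3*⅕ = -¼ - ⅗ = -17/20 ≈ -0.85000)
M(C, H) = C²
-41655/(L(12)*44 + M(R(2, -3), E)) = -41655/(-3*44 + (-3)²) = -41655/(-132 + 9) = -41655/(-123) = -41655*(-1/123) = 13885/41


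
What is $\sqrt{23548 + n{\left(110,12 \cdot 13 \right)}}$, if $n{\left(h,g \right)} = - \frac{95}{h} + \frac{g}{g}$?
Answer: $\frac{\sqrt{11397298}}{22} \approx 153.45$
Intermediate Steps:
$n{\left(h,g \right)} = 1 - \frac{95}{h}$ ($n{\left(h,g \right)} = - \frac{95}{h} + 1 = 1 - \frac{95}{h}$)
$\sqrt{23548 + n{\left(110,12 \cdot 13 \right)}} = \sqrt{23548 + \frac{-95 + 110}{110}} = \sqrt{23548 + \frac{1}{110} \cdot 15} = \sqrt{23548 + \frac{3}{22}} = \sqrt{\frac{518059}{22}} = \frac{\sqrt{11397298}}{22}$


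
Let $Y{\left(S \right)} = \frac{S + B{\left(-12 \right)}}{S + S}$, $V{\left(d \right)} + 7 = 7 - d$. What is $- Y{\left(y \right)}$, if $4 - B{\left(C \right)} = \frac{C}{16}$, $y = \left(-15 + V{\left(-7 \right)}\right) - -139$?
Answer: $- \frac{543}{1048} \approx -0.51813$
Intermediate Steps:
$V{\left(d \right)} = - d$ ($V{\left(d \right)} = -7 - \left(-7 + d\right) = - d$)
$y = 131$ ($y = \left(-15 - -7\right) - -139 = \left(-15 + 7\right) + 139 = -8 + 139 = 131$)
$B{\left(C \right)} = 4 - \frac{C}{16}$
$Y{\left(S \right)} = \frac{\frac{19}{4} + S}{2 S}$ ($Y{\left(S \right)} = \frac{S + \left(4 - - \frac{3}{4}\right)}{S + S} = \frac{S + \left(4 + \frac{3}{4}\right)}{2 S} = \left(S + \frac{19}{4}\right) \frac{1}{2 S} = \left(\frac{19}{4} + S\right) \frac{1}{2 S} = \frac{\frac{19}{4} + S}{2 S}$)
$- Y{\left(y \right)} = - \frac{19 + 4 \cdot 131}{8 \cdot 131} = - \frac{19 + 524}{8 \cdot 131} = - \frac{543}{8 \cdot 131} = \left(-1\right) \frac{543}{1048} = - \frac{543}{1048}$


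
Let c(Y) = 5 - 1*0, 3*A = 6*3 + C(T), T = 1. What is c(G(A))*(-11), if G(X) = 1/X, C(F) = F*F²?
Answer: -55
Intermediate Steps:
C(F) = F³
A = 19/3 (A = (6*3 + 1³)/3 = (18 + 1)/3 = (⅓)*19 = 19/3 ≈ 6.3333)
G(X) = 1/X
c(Y) = 5 (c(Y) = 5 + 0 = 5)
c(G(A))*(-11) = 5*(-11) = -55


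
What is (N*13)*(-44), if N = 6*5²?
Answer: -85800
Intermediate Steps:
N = 150 (N = 6*25 = 150)
(N*13)*(-44) = (150*13)*(-44) = 1950*(-44) = -85800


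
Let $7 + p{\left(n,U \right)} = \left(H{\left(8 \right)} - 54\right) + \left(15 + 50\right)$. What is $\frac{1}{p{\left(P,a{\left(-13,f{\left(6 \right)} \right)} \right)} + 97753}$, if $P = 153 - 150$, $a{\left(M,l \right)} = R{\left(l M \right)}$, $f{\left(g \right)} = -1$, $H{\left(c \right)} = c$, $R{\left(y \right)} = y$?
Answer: $\frac{1}{97765} \approx 1.0229 \cdot 10^{-5}$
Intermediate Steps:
$a{\left(M,l \right)} = M l$ ($a{\left(M,l \right)} = l M = M l$)
$P = 3$ ($P = 153 - 150 = 3$)
$p{\left(n,U \right)} = 12$ ($p{\left(n,U \right)} = -7 + \left(\left(8 - 54\right) + \left(15 + 50\right)\right) = -7 + \left(-46 + 65\right) = -7 + 19 = 12$)
$\frac{1}{p{\left(P,a{\left(-13,f{\left(6 \right)} \right)} \right)} + 97753} = \frac{1}{12 + 97753} = \frac{1}{97765}$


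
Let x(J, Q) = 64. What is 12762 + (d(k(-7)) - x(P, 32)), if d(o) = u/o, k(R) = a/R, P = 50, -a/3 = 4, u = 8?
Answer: 38108/3 ≈ 12703.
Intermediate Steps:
a = -12 (a = -3*4 = -12)
k(R) = -12/R
d(o) = 8/o
12762 + (d(k(-7)) - x(P, 32)) = 12762 + (8/((-12/(-7))) - 1*64) = 12762 + (8/((-12*(-⅐))) - 64) = 12762 + (8/(12/7) - 64) = 12762 + (8*(7/12) - 64) = 12762 + (14/3 - 64) = 12762 - 178/3 = 38108/3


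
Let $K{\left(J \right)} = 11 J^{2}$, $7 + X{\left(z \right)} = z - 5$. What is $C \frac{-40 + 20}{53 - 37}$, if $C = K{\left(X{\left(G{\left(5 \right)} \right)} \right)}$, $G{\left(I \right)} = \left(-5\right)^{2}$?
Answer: $- \frac{9295}{4} \approx -2323.8$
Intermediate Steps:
$G{\left(I \right)} = 25$
$X{\left(z \right)} = -12 + z$ ($X{\left(z \right)} = -7 + \left(z - 5\right) = -7 + \left(-5 + z\right) = -12 + z$)
$C = 1859$ ($C = 11 \left(-12 + 25\right)^{2} = 11 \cdot 13^{2} = 11 \cdot 169 = 1859$)
$C \frac{-40 + 20}{53 - 37} = 1859 \frac{-40 + 20}{53 - 37} = 1859 \left(- \frac{20}{16}\right) = 1859 \left(\left(-20\right) \frac{1}{16}\right) = 1859 \left(- \frac{5}{4}\right) = - \frac{9295}{4}$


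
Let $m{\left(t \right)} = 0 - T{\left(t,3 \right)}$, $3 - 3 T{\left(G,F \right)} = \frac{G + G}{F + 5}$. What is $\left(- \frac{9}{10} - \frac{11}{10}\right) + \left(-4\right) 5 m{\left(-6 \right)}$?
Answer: $28$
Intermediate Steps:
$T{\left(G,F \right)} = 1 - \frac{2 G}{3 \left(5 + F\right)}$ ($T{\left(G,F \right)} = 1 - \frac{\left(G + G\right) \frac{1}{F + 5}}{3} = 1 - \frac{2 G \frac{1}{5 + F}}{3} = 1 - \frac{2 G}{3 \left(5 + F\right)}$)
$m{\left(t \right)} = -1 + \frac{t}{12}$ ($m{\left(t \right)} = 0 - \frac{5 + 3 - \frac{2 t}{3}}{5 + 3} = 0 - \frac{8 - \frac{2 t}{3}}{8} = 0 - \left(1 - \frac{t}{12}\right) = 0 + \left(-1 + \frac{t}{12}\right) = -1 + \frac{t}{12}$)
$\left(- \frac{9}{10} - \frac{11}{10}\right) + \left(-4\right) 5 m{\left(-6 \right)} = \left(- \frac{9}{10} - \frac{11}{10}\right) + \left(-4\right) 5 \left(-1 + \frac{1}{12} \left(-6\right)\right) = \left(\left(-9\right) \frac{1}{10} - \frac{11}{10}\right) - 20 \left(-1 - \frac{1}{2}\right) = \left(- \frac{9}{10} - \frac{11}{10}\right) - -30 = -2 + 30 = 28$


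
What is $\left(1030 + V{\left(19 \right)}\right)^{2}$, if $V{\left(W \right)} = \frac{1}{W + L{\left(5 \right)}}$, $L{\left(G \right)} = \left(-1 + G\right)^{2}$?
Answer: $\frac{1299674601}{1225} \approx 1.061 \cdot 10^{6}$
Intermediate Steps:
$V{\left(W \right)} = \frac{1}{16 + W}$ ($V{\left(W \right)} = \frac{1}{W + \left(-1 + 5\right)^{2}} = \frac{1}{W + 4^{2}} = \frac{1}{W + 16} = \frac{1}{16 + W}$)
$\left(1030 + V{\left(19 \right)}\right)^{2} = \left(1030 + \frac{1}{16 + 19}\right)^{2} = \left(1030 + \frac{1}{35}\right)^{2} = \left(\frac{36051}{35}\right)^{2} = \frac{1299674601}{1225}$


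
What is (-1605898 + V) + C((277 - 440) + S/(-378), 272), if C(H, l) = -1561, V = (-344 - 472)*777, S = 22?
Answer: -2241491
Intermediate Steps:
V = -634032 (V = -816*777 = -634032)
(-1605898 + V) + C((277 - 440) + S/(-378), 272) = (-1605898 - 634032) - 1561 = -2239930 - 1561 = -2241491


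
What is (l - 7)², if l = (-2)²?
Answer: 9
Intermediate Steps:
l = 4
(l - 7)² = (4 - 7)² = (-3)² = 9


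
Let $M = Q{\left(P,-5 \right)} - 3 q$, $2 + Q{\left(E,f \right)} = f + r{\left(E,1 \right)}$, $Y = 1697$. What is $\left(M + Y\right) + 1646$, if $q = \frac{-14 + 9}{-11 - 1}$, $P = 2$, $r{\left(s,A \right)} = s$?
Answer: $\frac{13347}{4} \approx 3336.8$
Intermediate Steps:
$q = \frac{5}{12}$ ($q = - \frac{5}{-12} = \left(-5\right) \left(- \frac{1}{12}\right) = \frac{5}{12} \approx 0.41667$)
$Q{\left(E,f \right)} = -2 + E + f$ ($Q{\left(E,f \right)} = -2 + \left(f + E\right) = -2 + \left(E + f\right) = -2 + E + f$)
$M = - \frac{25}{4}$ ($M = \left(-2 + 2 - 5\right) - \frac{5}{4} = -5 - \frac{5}{4} = - \frac{25}{4} \approx -6.25$)
$\left(M + Y\right) + 1646 = \left(- \frac{25}{4} + 1697\right) + 1646 = \frac{6763}{4} + 1646 = \frac{13347}{4}$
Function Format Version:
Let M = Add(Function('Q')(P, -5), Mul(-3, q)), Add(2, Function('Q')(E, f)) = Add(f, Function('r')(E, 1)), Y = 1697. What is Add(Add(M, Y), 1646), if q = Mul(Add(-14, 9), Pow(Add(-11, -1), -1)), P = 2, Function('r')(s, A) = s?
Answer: Rational(13347, 4) ≈ 3336.8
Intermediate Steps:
q = Rational(5, 12) (q = Mul(-5, Pow(-12, -1)) = Mul(-5, Rational(-1, 12)) = Rational(5, 12) ≈ 0.41667)
Function('Q')(E, f) = Add(-2, E, f) (Function('Q')(E, f) = Add(-2, Add(f, E)) = Add(-2, Add(E, f)) = Add(-2, E, f))
M = Rational(-25, 4) (M = Add(Add(-2, 2, -5), Mul(-3, Rational(5, 12))) = Add(-5, Rational(-5, 4)) = Rational(-25, 4) ≈ -6.2500)
Add(Add(M, Y), 1646) = Add(Add(Rational(-25, 4), 1697), 1646) = Add(Rational(6763, 4), 1646) = Rational(13347, 4)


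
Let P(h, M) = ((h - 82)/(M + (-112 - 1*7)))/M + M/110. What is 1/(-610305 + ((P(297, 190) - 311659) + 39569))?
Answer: -29678/26187667075 ≈ -1.1333e-6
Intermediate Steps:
P(h, M) = M/110 + (-82 + h)/(M*(-119 + M)) (P(h, M) = ((-82 + h)/(M + (-112 - 7)))/M + M*(1/110) = ((-82 + h)/(M - 119))/M + M/110 = ((-82 + h)/(-119 + M))/M + M/110 = (-82 + h)/(M*(-119 + M)) + M/110 = M/110 + (-82 + h)/(M*(-119 + M)))
1/(-610305 + ((P(297, 190) - 311659) + 39569)) = 1/(-610305 + (((1/110)*(-9020 + 190³ - 119*190² + 110*297)/(190*(-119 + 190)) - 311659) + 39569)) = 1/(-610305 + (((1/110)*(1/190)*(-9020 + 6859000 - 119*36100 + 32670)/71 - 311659) + 39569)) = 1/(-610305 + (((1/110)*(1/190)*(1/71)*(-9020 + 6859000 - 4295900 + 32670) - 311659) + 39569)) = 1/(-610305 + (((1/110)*(1/190)*(1/71)*2586750 - 311659) + 39569)) = 1/(-610305 + ((51735/29678 - 311659) + 39569)) = 1/(-610305 + (-9249364067/29678 + 39569)) = 1/(-610305 - 8075035285/29678) = 1/(-26187667075/29678) = -29678/26187667075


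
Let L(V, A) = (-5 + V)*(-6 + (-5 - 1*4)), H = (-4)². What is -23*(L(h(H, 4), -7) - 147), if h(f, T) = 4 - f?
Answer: -2484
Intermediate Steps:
H = 16
L(V, A) = 75 - 15*V (L(V, A) = (-5 + V)*(-6 + (-5 - 4)) = (-5 + V)*(-6 - 9) = (-5 + V)*(-15) = 75 - 15*V)
-23*(L(h(H, 4), -7) - 147) = -23*((75 - 15*(4 - 1*16)) - 147) = -23*((75 - 15*(4 - 16)) - 147) = -23*((75 - 15*(-12)) - 147) = -23*((75 + 180) - 147) = -23*(255 - 147) = -23*108 = -2484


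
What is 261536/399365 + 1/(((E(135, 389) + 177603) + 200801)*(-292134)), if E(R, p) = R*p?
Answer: 32923744733560891/50274498790522290 ≈ 0.65488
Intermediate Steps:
261536/399365 + 1/(((E(135, 389) + 177603) + 200801)*(-292134)) = 261536/399365 + 1/(((135*389 + 177603) + 200801)*(-292134)) = 261536*(1/399365) - 1/292134/((52515 + 177603) + 200801) = 261536/399365 - 1/292134/(230118 + 200801) = 261536/399365 - 1/292134/430919 = 261536/399365 + (1/430919)*(-1/292134) = 261536/399365 - 1/125886091146 = 32923744733560891/50274498790522290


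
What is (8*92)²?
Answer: 541696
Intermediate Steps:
(8*92)² = 736² = 541696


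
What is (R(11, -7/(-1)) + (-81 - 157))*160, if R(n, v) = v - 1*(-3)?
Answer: -36480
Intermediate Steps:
R(n, v) = 3 + v (R(n, v) = v + 3 = 3 + v)
(R(11, -7/(-1)) + (-81 - 157))*160 = ((3 - 7/(-1)) + (-81 - 157))*160 = ((3 - 7*(-1)) - 238)*160 = ((3 + 7) - 238)*160 = (10 - 238)*160 = -228*160 = -36480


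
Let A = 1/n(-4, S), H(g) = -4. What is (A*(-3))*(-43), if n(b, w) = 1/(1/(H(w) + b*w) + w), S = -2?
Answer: -903/4 ≈ -225.75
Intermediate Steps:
n(b, w) = 1/(w + 1/(-4 + b*w)) (n(b, w) = 1/(1/(-4 + b*w) + w) = 1/(w + 1/(-4 + b*w)))
A = -7/4 (A = 1/((-4 - 4*(-2))/(1 - 4*(-2) - 4*(-2)²)) = 1/((-4 + 8)/(1 + 8 - 4*4)) = 1/(4/(1 + 8 - 16)) = 1/(4/(-7)) = 1/(-⅐*4) = 1/(-4/7) = -7/4 ≈ -1.7500)
(A*(-3))*(-43) = -7/4*(-3)*(-43) = (21/4)*(-43) = -903/4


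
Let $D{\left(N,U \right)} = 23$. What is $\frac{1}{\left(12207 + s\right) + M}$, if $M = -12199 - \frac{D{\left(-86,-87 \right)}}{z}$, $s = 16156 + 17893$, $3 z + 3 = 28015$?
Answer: $\frac{28012}{954004615} \approx 2.9363 \cdot 10^{-5}$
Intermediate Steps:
$z = \frac{28012}{3}$ ($z = -1 + \frac{1}{3} \cdot 28015 = -1 + \frac{28015}{3} = \frac{28012}{3} \approx 9337.3$)
$s = 34049$
$M = - \frac{341718457}{28012}$ ($M = -12199 - \frac{23}{\frac{28012}{3}} = -12199 - 23 \cdot \frac{3}{28012} = -12199 - \frac{69}{28012} = - \frac{341718457}{28012} \approx -12199.0$)
$\frac{1}{\left(12207 + s\right) + M} = \frac{1}{\left(12207 + 34049\right) - \frac{341718457}{28012}} = \frac{1}{46256 - \frac{341718457}{28012}} = \frac{1}{\frac{954004615}{28012}} = \frac{28012}{954004615}$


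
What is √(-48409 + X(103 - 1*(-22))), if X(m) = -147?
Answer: 2*I*√12139 ≈ 220.35*I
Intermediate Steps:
√(-48409 + X(103 - 1*(-22))) = √(-48409 - 147) = √(-48556) = 2*I*√12139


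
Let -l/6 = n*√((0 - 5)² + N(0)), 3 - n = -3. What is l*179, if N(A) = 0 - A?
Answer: -32220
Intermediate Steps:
N(A) = -A
n = 6 (n = 3 - 1*(-3) = 3 + 3 = 6)
l = -180 (l = -36*√((0 - 5)² - 1*0) = -36*√((-5)² + 0) = -36*√(25 + 0) = -36*√25 = -36*5 = -6*30 = -180)
l*179 = -180*179 = -32220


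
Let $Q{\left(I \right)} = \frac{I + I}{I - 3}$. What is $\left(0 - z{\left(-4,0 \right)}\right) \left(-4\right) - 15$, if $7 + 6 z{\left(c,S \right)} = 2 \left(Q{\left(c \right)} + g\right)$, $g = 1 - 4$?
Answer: $- \frac{155}{7} \approx -22.143$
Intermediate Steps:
$Q{\left(I \right)} = \frac{2 I}{-3 + I}$
$g = -3$ ($g = 1 - 4 = -3$)
$z{\left(c,S \right)} = - \frac{13}{6} + \frac{2 c}{3 \left(-3 + c\right)}$ ($z{\left(c,S \right)} = - \frac{7}{6} + \frac{2 \left(\frac{2 c}{-3 + c} - 3\right)}{6} = - \frac{7}{6} + \frac{2 \left(-3 + \frac{2 c}{-3 + c}\right)}{6} = - \frac{7}{6} + \frac{-6 + \frac{4 c}{-3 + c}}{6} = - \frac{7}{6} + \left(-1 + \frac{2 c}{3 \left(-3 + c\right)}\right) = - \frac{13}{6} + \frac{2 c}{3 \left(-3 + c\right)}$)
$\left(0 - z{\left(-4,0 \right)}\right) \left(-4\right) - 15 = \left(0 - \frac{13 - -12}{2 \left(-3 - 4\right)}\right) \left(-4\right) - 15 = \left(0 - \frac{13 + 12}{2 \left(-7\right)}\right) \left(-4\right) - 15 = \left(0 - \frac{1}{2} \left(- \frac{1}{7}\right) 25\right) \left(-4\right) - 15 = \left(0 - - \frac{25}{14}\right) \left(-4\right) - 15 = \left(0 + \frac{25}{14}\right) \left(-4\right) - 15 = \frac{25}{14} \left(-4\right) - 15 = - \frac{50}{7} - 15 = - \frac{155}{7}$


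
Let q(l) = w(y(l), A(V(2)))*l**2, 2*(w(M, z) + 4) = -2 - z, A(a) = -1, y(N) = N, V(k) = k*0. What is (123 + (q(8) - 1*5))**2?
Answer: 28900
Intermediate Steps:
V(k) = 0
w(M, z) = -5 - z/2 (w(M, z) = -4 + (-2 - z)/2 = -4 + (-1 - z/2) = -5 - z/2)
q(l) = -9*l**2/2 (q(l) = (-5 - 1/2*(-1))*l**2 = (-5 + 1/2)*l**2 = -9*l**2/2)
(123 + (q(8) - 1*5))**2 = (123 + (-9/2*8**2 - 1*5))**2 = (123 + (-9/2*64 - 5))**2 = (123 + (-288 - 5))**2 = (123 - 293)**2 = (-170)**2 = 28900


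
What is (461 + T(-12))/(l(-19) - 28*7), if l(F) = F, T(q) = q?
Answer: -449/215 ≈ -2.0884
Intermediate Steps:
(461 + T(-12))/(l(-19) - 28*7) = (461 - 12)/(-19 - 28*7) = 449/(-19 - 196) = 449/(-215) = 449*(-1/215) = -449/215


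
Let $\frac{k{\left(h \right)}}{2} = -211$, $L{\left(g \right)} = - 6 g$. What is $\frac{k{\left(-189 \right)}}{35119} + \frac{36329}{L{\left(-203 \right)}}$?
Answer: $\frac{6282385}{210714} \approx 29.815$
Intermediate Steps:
$k{\left(h \right)} = -422$ ($k{\left(h \right)} = 2 \left(-211\right) = -422$)
$\frac{k{\left(-189 \right)}}{35119} + \frac{36329}{L{\left(-203 \right)}} = - \frac{422}{35119} + \frac{36329}{\left(-6\right) \left(-203\right)} = \left(-422\right) \frac{1}{35119} + \frac{36329}{1218} = - \frac{422}{35119} + 36329 \cdot \frac{1}{1218} = - \frac{422}{35119} + \frac{36329}{1218} = \frac{6282385}{210714}$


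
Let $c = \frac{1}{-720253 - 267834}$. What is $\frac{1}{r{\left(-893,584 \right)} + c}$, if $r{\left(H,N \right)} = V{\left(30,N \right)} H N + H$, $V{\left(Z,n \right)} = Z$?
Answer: $- \frac{988087}{15459859188012} \approx -6.3913 \cdot 10^{-8}$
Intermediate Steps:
$r{\left(H,N \right)} = H + 30 H N$ ($r{\left(H,N \right)} = 30 H N + H = H + 30 H N$)
$c = - \frac{1}{988087}$ ($c = \frac{1}{-988087} = - \frac{1}{988087} \approx -1.0121 \cdot 10^{-6}$)
$\frac{1}{r{\left(-893,584 \right)} + c} = \frac{1}{- 893 \left(1 + 30 \cdot 584\right) - \frac{1}{988087}} = \frac{1}{- 893 \left(1 + 17520\right) - \frac{1}{988087}} = \frac{1}{\left(-893\right) 17521 - \frac{1}{988087}} = \frac{1}{-15646253 - \frac{1}{988087}} = \frac{1}{- \frac{15459859188012}{988087}} = - \frac{988087}{15459859188012}$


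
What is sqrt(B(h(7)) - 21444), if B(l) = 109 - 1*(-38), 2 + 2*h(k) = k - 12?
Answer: I*sqrt(21297) ≈ 145.93*I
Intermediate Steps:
h(k) = -7 + k/2 (h(k) = -1 + (k - 12)/2 = -1 + (-12 + k)/2 = -1 + (-6 + k/2) = -7 + k/2)
B(l) = 147 (B(l) = 109 + 38 = 147)
sqrt(B(h(7)) - 21444) = sqrt(147 - 21444) = sqrt(-21297) = I*sqrt(21297)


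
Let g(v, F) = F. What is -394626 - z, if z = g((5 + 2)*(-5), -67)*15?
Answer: -393621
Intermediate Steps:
z = -1005 (z = -67*15 = -1005)
-394626 - z = -394626 - 1*(-1005) = -394626 + 1005 = -393621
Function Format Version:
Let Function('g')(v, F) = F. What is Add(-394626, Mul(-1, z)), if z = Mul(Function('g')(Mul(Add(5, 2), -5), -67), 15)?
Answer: -393621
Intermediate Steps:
z = -1005 (z = Mul(-67, 15) = -1005)
Add(-394626, Mul(-1, z)) = Add(-394626, Mul(-1, -1005)) = Add(-394626, 1005) = -393621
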